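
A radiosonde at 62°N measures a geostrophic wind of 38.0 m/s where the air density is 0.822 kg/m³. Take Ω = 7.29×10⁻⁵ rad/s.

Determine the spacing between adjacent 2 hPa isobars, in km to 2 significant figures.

50 km

Coriolis parameter at 62°N:
f = 2Ω sin φ = 2 × 7.29×10⁻⁵ × sin 62° = 1.29×10⁻⁴ s⁻¹
Geostrophic balance rearranged: |∂P/∂n| = f ρ V_g
|∂P/∂n| = 1.29×10⁻⁴ × 0.822 × 38.0 = 4.02×10⁻³ Pa/m
Isobar spacing: Δn = ΔP/|∂P/∂n| = 200 Pa / 4.02×10⁻³ Pa/m = 49737 m ≈ 50 km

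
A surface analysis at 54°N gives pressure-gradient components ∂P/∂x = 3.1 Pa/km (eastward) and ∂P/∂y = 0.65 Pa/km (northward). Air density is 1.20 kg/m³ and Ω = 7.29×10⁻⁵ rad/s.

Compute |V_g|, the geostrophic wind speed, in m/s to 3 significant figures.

22.4 m/s

Coriolis parameter at 54°N:
f = 2Ω sin φ = 2 × 7.29×10⁻⁵ × sin 54° = 1.18×10⁻⁴ s⁻¹
Component geostrophic relations (x east, y north):
u_g = −(1/(fρ)) ∂P/∂y,  v_g = (1/(fρ)) ∂P/∂x
u_g = −(0.65×10⁻³)/(1.18×10⁻⁴ × 1.20) = −4.59 m/s;  v_g = (3.1×10⁻³)/(1.18×10⁻⁴ × 1.20) = 21.9 m/s
|V_g| = √(u_g² + v_g²) = 22.4 m/s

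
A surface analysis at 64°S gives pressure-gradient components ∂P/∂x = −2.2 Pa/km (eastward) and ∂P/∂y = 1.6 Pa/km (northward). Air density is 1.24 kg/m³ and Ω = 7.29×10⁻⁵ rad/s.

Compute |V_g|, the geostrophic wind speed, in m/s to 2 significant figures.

Coriolis parameter at 64°S:
f = 2Ω sin φ = 2 × 7.29×10⁻⁵ × sin 64° = 1.31×10⁻⁴ s⁻¹
In the Southern Hemisphere f is negative: f = −1.31×10⁻⁴ s⁻¹.
Component geostrophic relations (x east, y north):
u_g = −(1/(fρ)) ∂P/∂y,  v_g = (1/(fρ)) ∂P/∂x
u_g = −(1.6×10⁻³)/(−1.31×10⁻⁴ × 1.24) = 9.85 m/s;  v_g = (−2.2×10⁻³)/(−1.31×10⁻⁴ × 1.24) = 13.5 m/s
|V_g| = √(u_g² + v_g²) = 16.7 m/s

17 m/s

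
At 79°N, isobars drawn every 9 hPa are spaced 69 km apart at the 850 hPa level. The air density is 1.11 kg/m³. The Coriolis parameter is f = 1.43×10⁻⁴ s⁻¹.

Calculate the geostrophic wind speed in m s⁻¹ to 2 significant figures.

Pressure gradient: |∂P/∂n| = 900 Pa / 69000 m = 1.30×10⁻² Pa/m
Geostrophic balance (pressure-gradient force = Coriolis force):
V_g = (1/(fρ)) |∂P/∂n| = 1.30×10⁻² / (1.43×10⁻⁴ × 1.11) = 82.2 m/s

82 m s⁻¹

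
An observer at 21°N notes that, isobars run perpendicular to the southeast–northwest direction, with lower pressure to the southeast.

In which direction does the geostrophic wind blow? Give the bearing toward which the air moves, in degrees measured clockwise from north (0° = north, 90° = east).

225°

The pressure-gradient force points toward the southeast (bearing 135°).
Geostrophic balance: in the Northern Hemisphere the Coriolis force deflects motion to the right, so the geostrophic wind blows 90° to the right of the pressure-gradient force (low pressure on the left).
Rotating 135° by 90° clockwise gives 225° — the wind blows toward the southwest.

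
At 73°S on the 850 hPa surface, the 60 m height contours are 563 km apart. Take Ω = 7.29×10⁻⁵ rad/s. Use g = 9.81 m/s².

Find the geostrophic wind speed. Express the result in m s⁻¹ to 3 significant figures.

7.50 m s⁻¹

Coriolis parameter at 73°S:
f = 2Ω sin φ = 2 × 7.29×10⁻⁵ × sin 73° = 1.39×10⁻⁴ s⁻¹
Height gradient: |∂Z/∂n| = 60 m / 563000 m = 1.07×10⁻⁴
On a pressure surface, geostrophic balance gives V_g = (g/f)|∂Z/∂n|:
V_g = 9.81 × 1.07×10⁻⁴ / 1.39×10⁻⁴ = 7.50 m/s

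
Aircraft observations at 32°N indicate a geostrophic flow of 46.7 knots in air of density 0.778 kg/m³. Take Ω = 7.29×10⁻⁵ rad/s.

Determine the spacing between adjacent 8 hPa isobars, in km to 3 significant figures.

Coriolis parameter at 32°N:
f = 2Ω sin φ = 2 × 7.29×10⁻⁵ × sin 32° = 7.73×10⁻⁵ s⁻¹
Wind speed in SI: 46.7 knots = 24.0 m/s
Geostrophic balance rearranged: |∂P/∂n| = f ρ V_g
|∂P/∂n| = 7.73×10⁻⁵ × 0.778 × 24.0 = 1.44×10⁻³ Pa/m
Isobar spacing: Δn = ΔP/|∂P/∂n| = 800 Pa / 1.44×10⁻³ Pa/m = 553972 m ≈ 554 km

554 km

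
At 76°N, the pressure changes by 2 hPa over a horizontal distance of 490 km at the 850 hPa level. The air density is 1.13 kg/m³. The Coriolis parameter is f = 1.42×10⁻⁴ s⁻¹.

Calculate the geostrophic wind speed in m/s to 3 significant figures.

Pressure gradient: |∂P/∂n| = 200 Pa / 490000 m = 4.08×10⁻⁴ Pa/m
Geostrophic balance (pressure-gradient force = Coriolis force):
V_g = (1/(fρ)) |∂P/∂n| = 4.08×10⁻⁴ / (1.42×10⁻⁴ × 1.13) = 2.54 m/s

2.54 m/s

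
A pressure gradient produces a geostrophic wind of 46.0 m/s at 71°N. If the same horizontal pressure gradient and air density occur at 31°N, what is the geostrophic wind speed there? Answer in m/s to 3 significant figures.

With the same pressure gradient and density, V_g ∝ 1/f ∝ 1/sin φ.
V₂ = V₁ · sin φ₁ / sin φ₂ = 46.0 × sin 71° / sin 31°
V₂ = 46.0 × 0.9455/0.5150 = 84.4 m/s

84.4 m/s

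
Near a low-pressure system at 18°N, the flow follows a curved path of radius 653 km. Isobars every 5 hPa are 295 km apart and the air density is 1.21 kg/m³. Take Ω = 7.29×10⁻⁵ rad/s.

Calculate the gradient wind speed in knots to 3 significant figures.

Coriolis parameter at 18°N:
f = 2Ω sin φ = 2 × 7.29×10⁻⁵ × sin 18° = 4.51×10⁻⁵ s⁻¹
Pressure gradient: |∂P/∂n| = 500 Pa / 295000 m = 1.69×10⁻³ Pa/m
Geostrophic speed: V_g = |∂P/∂n|/(fρ) = 1.69×10⁻³/(4.51×10⁻⁵ × 1.21) = 31.1 m/s
Around a low, centrifugal force acts outward with Coriolis, so pressure-gradient force balances both:
(1/ρ)|∂P/∂n| = fV + V²/R  →  V² + fR·V − fR·V_g = 0
With fR = 4.51×10⁻⁵ × 653×10³ m = 29.4 m/s:
V = [−fR + √((fR)² + 4 fR V_g)]/2 = [−29.4 + √(29.4² + 4×29.4×31.1)]/2 = 18.9 m/s
Subgeostrophic (V < V_g = 31.1 m/s), as expected around a low.
Converting: 18.9 m/s × 1.944 = 36.8 knots

36.8 knots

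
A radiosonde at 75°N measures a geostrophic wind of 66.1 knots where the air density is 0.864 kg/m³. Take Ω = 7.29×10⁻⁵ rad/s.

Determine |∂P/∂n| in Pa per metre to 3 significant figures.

Coriolis parameter at 75°N:
f = 2Ω sin φ = 2 × 7.29×10⁻⁵ × sin 75° = 1.41×10⁻⁴ s⁻¹
Wind speed in SI: 66.1 knots = 34.0 m/s
Geostrophic balance rearranged: |∂P/∂n| = f ρ V_g
|∂P/∂n| = 1.41×10⁻⁴ × 0.864 × 34.0 = 4.14×10⁻³ Pa/m

4.14×10⁻³ Pa/m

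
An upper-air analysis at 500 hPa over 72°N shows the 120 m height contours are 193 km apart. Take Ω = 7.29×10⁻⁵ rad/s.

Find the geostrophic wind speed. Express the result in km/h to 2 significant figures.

160 km/h

Coriolis parameter at 72°N:
f = 2Ω sin φ = 2 × 7.29×10⁻⁵ × sin 72° = 1.39×10⁻⁴ s⁻¹
Height gradient: |∂Z/∂n| = 120 m / 193000 m = 6.22×10⁻⁴
On a pressure surface, geostrophic balance gives V_g = (g/f)|∂Z/∂n|:
V_g = 9.81 × 6.22×10⁻⁴ / 1.39×10⁻⁴ = 44.0 m/s
Converting: 44.0 m/s × 3.6 = 160 km/h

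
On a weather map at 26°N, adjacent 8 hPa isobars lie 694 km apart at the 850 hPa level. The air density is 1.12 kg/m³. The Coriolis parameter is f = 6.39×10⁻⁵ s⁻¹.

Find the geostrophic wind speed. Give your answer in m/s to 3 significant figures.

Pressure gradient: |∂P/∂n| = 800 Pa / 694000 m = 1.15×10⁻³ Pa/m
Geostrophic balance (pressure-gradient force = Coriolis force):
V_g = (1/(fρ)) |∂P/∂n| = 1.15×10⁻³ / (6.39×10⁻⁵ × 1.12) = 16.1 m/s

16.1 m/s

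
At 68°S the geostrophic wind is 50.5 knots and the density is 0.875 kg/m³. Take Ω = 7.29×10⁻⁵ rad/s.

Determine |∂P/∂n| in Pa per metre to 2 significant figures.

3.1×10⁻³ Pa/m

Coriolis parameter at 68°S:
f = 2Ω sin φ = 2 × 7.29×10⁻⁵ × sin 68° = 1.35×10⁻⁴ s⁻¹
Wind speed in SI: 50.5 knots = 26.0 m/s
Geostrophic balance rearranged: |∂P/∂n| = f ρ V_g
|∂P/∂n| = 1.35×10⁻⁴ × 0.875 × 26.0 = 3.07×10⁻³ Pa/m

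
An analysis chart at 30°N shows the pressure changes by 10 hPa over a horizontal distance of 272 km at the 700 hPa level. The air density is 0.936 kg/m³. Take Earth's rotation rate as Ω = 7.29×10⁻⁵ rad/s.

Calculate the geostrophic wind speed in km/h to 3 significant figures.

194 km/h

Coriolis parameter at 30°N:
f = 2Ω sin φ = 2 × 7.29×10⁻⁵ × sin 30° = 7.29×10⁻⁵ s⁻¹
Pressure gradient: |∂P/∂n| = 1000 Pa / 272000 m = 3.68×10⁻³ Pa/m
Geostrophic balance (pressure-gradient force = Coriolis force):
V_g = (1/(fρ)) |∂P/∂n| = 3.68×10⁻³ / (7.29×10⁻⁵ × 0.936) = 53.9 m/s
Converting: 53.9 m/s × 3.6 = 194 km/h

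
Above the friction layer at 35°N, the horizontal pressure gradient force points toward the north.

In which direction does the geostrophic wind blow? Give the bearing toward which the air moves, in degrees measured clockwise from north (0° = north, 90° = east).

090°

The pressure-gradient force points toward the north (bearing 000°).
Geostrophic balance: in the Northern Hemisphere the Coriolis force deflects motion to the right, so the geostrophic wind blows 90° to the right of the pressure-gradient force (low pressure on the left).
Rotating 000° by 90° clockwise gives 090° — the wind blows toward the east.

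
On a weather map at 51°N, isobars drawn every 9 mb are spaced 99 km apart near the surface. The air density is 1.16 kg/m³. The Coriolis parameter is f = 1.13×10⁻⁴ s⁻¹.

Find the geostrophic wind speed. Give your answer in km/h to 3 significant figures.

Pressure gradient: |∂P/∂n| = 900 Pa / 99000 m = 9.09×10⁻³ Pa/m
Geostrophic balance (pressure-gradient force = Coriolis force):
V_g = (1/(fρ)) |∂P/∂n| = 9.09×10⁻³ / (1.13×10⁻⁴ × 1.16) = 69.4 m/s
Converting: 69.4 m/s × 3.6 = 250 km/h

250 km/h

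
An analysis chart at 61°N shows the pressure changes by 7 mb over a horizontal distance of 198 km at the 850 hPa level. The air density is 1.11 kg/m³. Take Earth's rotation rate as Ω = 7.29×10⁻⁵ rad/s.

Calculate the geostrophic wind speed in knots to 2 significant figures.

49 knots

Coriolis parameter at 61°N:
f = 2Ω sin φ = 2 × 7.29×10⁻⁵ × sin 61° = 1.28×10⁻⁴ s⁻¹
Pressure gradient: |∂P/∂n| = 700 Pa / 198000 m = 3.54×10⁻³ Pa/m
Geostrophic balance (pressure-gradient force = Coriolis force):
V_g = (1/(fρ)) |∂P/∂n| = 3.54×10⁻³ / (1.28×10⁻⁴ × 1.11) = 25.0 m/s
Converting: 25.0 m/s × 1.944 = 49 knots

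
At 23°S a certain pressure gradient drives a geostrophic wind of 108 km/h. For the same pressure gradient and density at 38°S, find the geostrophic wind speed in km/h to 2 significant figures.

69 km/h

With the same pressure gradient and density, V_g ∝ 1/f ∝ 1/sin φ.
V₂ = V₁ · sin φ₁ / sin φ₂ = 108 × sin 23° / sin 38°
V₂ = 108 × 0.3907/0.6157 = 69 km/h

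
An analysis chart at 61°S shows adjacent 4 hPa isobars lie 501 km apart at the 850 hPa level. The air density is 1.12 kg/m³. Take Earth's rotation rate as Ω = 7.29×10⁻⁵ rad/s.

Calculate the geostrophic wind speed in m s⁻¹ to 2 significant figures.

5.6 m s⁻¹

Coriolis parameter at 61°S:
f = 2Ω sin φ = 2 × 7.29×10⁻⁵ × sin 61° = 1.28×10⁻⁴ s⁻¹
Pressure gradient: |∂P/∂n| = 400 Pa / 501000 m = 7.98×10⁻⁴ Pa/m
Geostrophic balance (pressure-gradient force = Coriolis force):
V_g = (1/(fρ)) |∂P/∂n| = 7.98×10⁻⁴ / (1.28×10⁻⁴ × 1.12) = 5.59 m/s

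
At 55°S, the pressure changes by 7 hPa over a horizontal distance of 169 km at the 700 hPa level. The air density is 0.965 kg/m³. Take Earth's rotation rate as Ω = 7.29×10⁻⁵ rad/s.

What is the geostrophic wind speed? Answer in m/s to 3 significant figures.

35.9 m/s

Coriolis parameter at 55°S:
f = 2Ω sin φ = 2 × 7.29×10⁻⁵ × sin 55° = 1.19×10⁻⁴ s⁻¹
Pressure gradient: |∂P/∂n| = 700 Pa / 169000 m = 4.14×10⁻³ Pa/m
Geostrophic balance (pressure-gradient force = Coriolis force):
V_g = (1/(fρ)) |∂P/∂n| = 4.14×10⁻³ / (1.19×10⁻⁴ × 0.965) = 35.9 m/s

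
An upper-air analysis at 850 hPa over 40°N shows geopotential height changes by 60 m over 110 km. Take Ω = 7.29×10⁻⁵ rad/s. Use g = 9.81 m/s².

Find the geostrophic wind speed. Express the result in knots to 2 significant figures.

Coriolis parameter at 40°N:
f = 2Ω sin φ = 2 × 7.29×10⁻⁵ × sin 40° = 9.37×10⁻⁵ s⁻¹
Height gradient: |∂Z/∂n| = 60 m / 110000 m = 5.45×10⁻⁴
On a pressure surface, geostrophic balance gives V_g = (g/f)|∂Z/∂n|:
V_g = 9.81 × 5.45×10⁻⁴ / 9.37×10⁻⁵ = 57.1 m/s
Converting: 57.1 m/s × 1.944 = 110 knots

110 knots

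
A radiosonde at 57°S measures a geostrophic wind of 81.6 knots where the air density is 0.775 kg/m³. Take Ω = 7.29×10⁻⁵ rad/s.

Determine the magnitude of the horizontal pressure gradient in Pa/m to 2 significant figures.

Coriolis parameter at 57°S:
f = 2Ω sin φ = 2 × 7.29×10⁻⁵ × sin 57° = 1.22×10⁻⁴ s⁻¹
Wind speed in SI: 81.6 knots = 42.0 m/s
Geostrophic balance rearranged: |∂P/∂n| = f ρ V_g
|∂P/∂n| = 1.22×10⁻⁴ × 0.775 × 42.0 = 3.98×10⁻³ Pa/m

4.0×10⁻³ Pa/m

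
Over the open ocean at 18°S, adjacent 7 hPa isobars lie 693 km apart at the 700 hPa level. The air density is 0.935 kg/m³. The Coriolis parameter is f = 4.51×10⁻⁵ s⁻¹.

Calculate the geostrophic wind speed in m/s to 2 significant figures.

Pressure gradient: |∂P/∂n| = 700 Pa / 693000 m = 1.01×10⁻³ Pa/m
Geostrophic balance (pressure-gradient force = Coriolis force):
V_g = (1/(fρ)) |∂P/∂n| = 1.01×10⁻³ / (4.51×10⁻⁵ × 0.935) = 24.0 m/s

24 m/s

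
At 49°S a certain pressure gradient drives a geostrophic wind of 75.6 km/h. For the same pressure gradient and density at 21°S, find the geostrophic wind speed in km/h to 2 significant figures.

160 km/h

With the same pressure gradient and density, V_g ∝ 1/f ∝ 1/sin φ.
V₂ = V₁ · sin φ₁ / sin φ₂ = 75.6 × sin 49° / sin 21°
V₂ = 75.6 × 0.7547/0.3584 = 160 km/h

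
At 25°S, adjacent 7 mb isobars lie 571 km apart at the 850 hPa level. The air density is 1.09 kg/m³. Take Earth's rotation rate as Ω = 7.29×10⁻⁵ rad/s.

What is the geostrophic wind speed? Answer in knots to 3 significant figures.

Coriolis parameter at 25°S:
f = 2Ω sin φ = 2 × 7.29×10⁻⁵ × sin 25° = 6.16×10⁻⁵ s⁻¹
Pressure gradient: |∂P/∂n| = 700 Pa / 571000 m = 1.23×10⁻³ Pa/m
Geostrophic balance (pressure-gradient force = Coriolis force):
V_g = (1/(fρ)) |∂P/∂n| = 1.23×10⁻³ / (6.16×10⁻⁵ × 1.09) = 18.3 m/s
Converting: 18.3 m/s × 1.944 = 35.5 knots

35.5 knots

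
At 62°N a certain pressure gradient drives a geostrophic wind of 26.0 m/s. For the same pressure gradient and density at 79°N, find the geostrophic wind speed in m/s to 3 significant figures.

23.4 m/s

With the same pressure gradient and density, V_g ∝ 1/f ∝ 1/sin φ.
V₂ = V₁ · sin φ₁ / sin φ₂ = 26.0 × sin 62° / sin 79°
V₂ = 26.0 × 0.8829/0.9816 = 23.4 m/s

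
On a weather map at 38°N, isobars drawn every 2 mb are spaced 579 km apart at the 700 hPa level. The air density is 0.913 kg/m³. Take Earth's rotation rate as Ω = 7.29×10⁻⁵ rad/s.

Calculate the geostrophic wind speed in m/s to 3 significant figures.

Coriolis parameter at 38°N:
f = 2Ω sin φ = 2 × 7.29×10⁻⁵ × sin 38° = 8.98×10⁻⁵ s⁻¹
Pressure gradient: |∂P/∂n| = 200 Pa / 579000 m = 3.45×10⁻⁴ Pa/m
Geostrophic balance (pressure-gradient force = Coriolis force):
V_g = (1/(fρ)) |∂P/∂n| = 3.45×10⁻⁴ / (8.98×10⁻⁵ × 0.913) = 4.21 m/s

4.21 m/s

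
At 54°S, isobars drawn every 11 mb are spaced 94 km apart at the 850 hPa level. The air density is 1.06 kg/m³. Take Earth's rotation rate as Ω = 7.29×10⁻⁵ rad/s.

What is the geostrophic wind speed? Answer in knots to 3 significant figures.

Coriolis parameter at 54°S:
f = 2Ω sin φ = 2 × 7.29×10⁻⁵ × sin 54° = 1.18×10⁻⁴ s⁻¹
Pressure gradient: |∂P/∂n| = 1100 Pa / 94000 m = 1.17×10⁻² Pa/m
Geostrophic balance (pressure-gradient force = Coriolis force):
V_g = (1/(fρ)) |∂P/∂n| = 1.17×10⁻² / (1.18×10⁻⁴ × 1.06) = 93.6 m/s
Converting: 93.6 m/s × 1.944 = 182 knots

182 knots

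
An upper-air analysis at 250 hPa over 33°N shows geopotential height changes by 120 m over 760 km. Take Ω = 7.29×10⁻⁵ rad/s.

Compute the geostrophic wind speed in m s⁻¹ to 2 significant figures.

20 m s⁻¹

Coriolis parameter at 33°N:
f = 2Ω sin φ = 2 × 7.29×10⁻⁵ × sin 33° = 7.94×10⁻⁵ s⁻¹
Height gradient: |∂Z/∂n| = 120 m / 760000 m = 1.58×10⁻⁴
On a pressure surface, geostrophic balance gives V_g = (g/f)|∂Z/∂n|:
V_g = 9.81 × 1.58×10⁻⁴ / 7.94×10⁻⁵ = 19.5 m/s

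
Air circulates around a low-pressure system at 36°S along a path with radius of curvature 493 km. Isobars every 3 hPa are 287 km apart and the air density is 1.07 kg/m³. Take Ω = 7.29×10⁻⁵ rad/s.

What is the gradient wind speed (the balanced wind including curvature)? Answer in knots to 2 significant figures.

18 knots

Coriolis parameter at 36°S:
f = 2Ω sin φ = 2 × 7.29×10⁻⁵ × sin 36° = 8.57×10⁻⁵ s⁻¹
Pressure gradient: |∂P/∂n| = 300 Pa / 287000 m = 1.05×10⁻³ Pa/m
Geostrophic speed: V_g = |∂P/∂n|/(fρ) = 1.05×10⁻³/(8.57×10⁻⁵ × 1.07) = 11.4 m/s
Around a low, centrifugal force acts outward with Coriolis, so pressure-gradient force balances both:
(1/ρ)|∂P/∂n| = fV + V²/R  →  V² + fR·V − fR·V_g = 0
With fR = 8.57×10⁻⁵ × 493×10³ m = 42.2 m/s:
V = [−fR + √((fR)² + 4 fR V_g)]/2 = [−42.2 + √(42.2² + 4×42.2×11.4)]/2 = 9.34 m/s
Subgeostrophic (V < V_g = 11.4 m/s), as expected around a low.
Converting: 9.34 m/s × 1.944 = 18 knots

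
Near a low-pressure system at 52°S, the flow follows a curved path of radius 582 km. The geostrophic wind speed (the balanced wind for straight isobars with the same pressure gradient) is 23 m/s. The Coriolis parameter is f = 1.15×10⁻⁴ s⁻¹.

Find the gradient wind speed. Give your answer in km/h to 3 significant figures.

65.2 km/h

Around a low, centrifugal force acts outward with Coriolis, so pressure-gradient force balances both:
(1/ρ)|∂P/∂n| = fV + V²/R  →  V² + fR·V − fR·V_g = 0
With fR = 1.15×10⁻⁴ × 582×10³ m = 66.9 m/s:
V = [−fR + √((fR)² + 4 fR V_g)]/2 = [−66.9 + √(66.9² + 4×66.9×23)]/2 = 18.1 m/s
Subgeostrophic (V < V_g = 23 m/s), as expected around a low.
Converting: 18.1 m/s × 3.6 = 65.2 km/h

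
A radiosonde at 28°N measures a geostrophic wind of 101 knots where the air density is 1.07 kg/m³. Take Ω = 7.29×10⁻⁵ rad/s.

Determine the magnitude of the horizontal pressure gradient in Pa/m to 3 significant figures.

Coriolis parameter at 28°N:
f = 2Ω sin φ = 2 × 7.29×10⁻⁵ × sin 28° = 6.84×10⁻⁵ s⁻¹
Wind speed in SI: 101 knots = 52.0 m/s
Geostrophic balance rearranged: |∂P/∂n| = f ρ V_g
|∂P/∂n| = 6.84×10⁻⁵ × 1.07 × 52.0 = 3.81×10⁻³ Pa/m

3.81×10⁻³ Pa/m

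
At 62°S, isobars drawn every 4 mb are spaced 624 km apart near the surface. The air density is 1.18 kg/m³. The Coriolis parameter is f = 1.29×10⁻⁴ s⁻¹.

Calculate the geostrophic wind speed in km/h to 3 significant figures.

Pressure gradient: |∂P/∂n| = 400 Pa / 624000 m = 6.41×10⁻⁴ Pa/m
Geostrophic balance (pressure-gradient force = Coriolis force):
V_g = (1/(fρ)) |∂P/∂n| = 6.41×10⁻⁴ / (1.29×10⁻⁴ × 1.18) = 4.21 m/s
Converting: 4.21 m/s × 3.6 = 15.2 km/h

15.2 km/h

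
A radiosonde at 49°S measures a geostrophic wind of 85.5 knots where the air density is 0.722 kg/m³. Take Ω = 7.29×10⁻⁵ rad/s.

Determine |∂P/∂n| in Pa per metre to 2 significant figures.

Coriolis parameter at 49°S:
f = 2Ω sin φ = 2 × 7.29×10⁻⁵ × sin 49° = 1.10×10⁻⁴ s⁻¹
Wind speed in SI: 85.5 knots = 44.0 m/s
Geostrophic balance rearranged: |∂P/∂n| = f ρ V_g
|∂P/∂n| = 1.10×10⁻⁴ × 0.722 × 44.0 = 3.49×10⁻³ Pa/m

3.5×10⁻³ Pa/m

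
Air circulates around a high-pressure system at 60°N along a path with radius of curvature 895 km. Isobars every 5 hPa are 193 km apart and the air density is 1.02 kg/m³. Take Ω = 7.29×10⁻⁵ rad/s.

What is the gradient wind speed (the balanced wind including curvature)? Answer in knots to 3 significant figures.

Coriolis parameter at 60°N:
f = 2Ω sin φ = 2 × 7.29×10⁻⁵ × sin 60° = 1.26×10⁻⁴ s⁻¹
Pressure gradient: |∂P/∂n| = 500 Pa / 193000 m = 2.59×10⁻³ Pa/m
Geostrophic speed: V_g = |∂P/∂n|/(fρ) = 2.59×10⁻³/(1.26×10⁻⁴ × 1.02) = 20.1 m/s
Around a high, pressure-gradient force acts outward with centrifugal, so Coriolis balances both:
fV = (1/ρ)|∂P/∂n| + V²/R  →  V² − fR·V + fR·V_g = 0
With fR = 1.26×10⁻⁴ × 895×10³ m = 113 m/s:
V = [fR − √((fR)² − 4 fR V_g)]/2 = [113 − √(113² − 4×113×20.1)]/2 = 26.2 m/s
Supergeostrophic (V > V_g = 20.1 m/s), as expected around a high.
Converting: 26.2 m/s × 1.944 = 50.9 knots

50.9 knots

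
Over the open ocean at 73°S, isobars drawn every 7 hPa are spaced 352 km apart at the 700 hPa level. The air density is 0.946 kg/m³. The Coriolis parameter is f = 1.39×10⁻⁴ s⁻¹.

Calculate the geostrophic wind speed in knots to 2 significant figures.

29 knots

Pressure gradient: |∂P/∂n| = 700 Pa / 352000 m = 1.99×10⁻³ Pa/m
Geostrophic balance (pressure-gradient force = Coriolis force):
V_g = (1/(fρ)) |∂P/∂n| = 1.99×10⁻³ / (1.39×10⁻⁴ × 0.946) = 15.1 m/s
Converting: 15.1 m/s × 1.944 = 29 knots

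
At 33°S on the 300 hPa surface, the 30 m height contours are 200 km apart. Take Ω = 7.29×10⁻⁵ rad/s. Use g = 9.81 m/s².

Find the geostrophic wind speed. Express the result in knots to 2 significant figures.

Coriolis parameter at 33°S:
f = 2Ω sin φ = 2 × 7.29×10⁻⁵ × sin 33° = 7.94×10⁻⁵ s⁻¹
Height gradient: |∂Z/∂n| = 30 m / 200000 m = 1.50×10⁻⁴
On a pressure surface, geostrophic balance gives V_g = (g/f)|∂Z/∂n|:
V_g = 9.81 × 1.50×10⁻⁴ / 7.94×10⁻⁵ = 18.5 m/s
Converting: 18.5 m/s × 1.944 = 36 knots

36 knots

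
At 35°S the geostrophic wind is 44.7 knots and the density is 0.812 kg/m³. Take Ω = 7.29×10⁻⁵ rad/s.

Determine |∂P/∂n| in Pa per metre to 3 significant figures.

Coriolis parameter at 35°S:
f = 2Ω sin φ = 2 × 7.29×10⁻⁵ × sin 35° = 8.36×10⁻⁵ s⁻¹
Wind speed in SI: 44.7 knots = 23.0 m/s
Geostrophic balance rearranged: |∂P/∂n| = f ρ V_g
|∂P/∂n| = 8.36×10⁻⁵ × 0.812 × 23.0 = 1.56×10⁻³ Pa/m

1.56×10⁻³ Pa/m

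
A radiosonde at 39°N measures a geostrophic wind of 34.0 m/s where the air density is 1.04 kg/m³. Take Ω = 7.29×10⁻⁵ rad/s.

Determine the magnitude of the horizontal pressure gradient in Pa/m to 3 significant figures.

3.24×10⁻³ Pa/m

Coriolis parameter at 39°N:
f = 2Ω sin φ = 2 × 7.29×10⁻⁵ × sin 39° = 9.18×10⁻⁵ s⁻¹
Geostrophic balance rearranged: |∂P/∂n| = f ρ V_g
|∂P/∂n| = 9.18×10⁻⁵ × 1.04 × 34.0 = 3.24×10⁻³ Pa/m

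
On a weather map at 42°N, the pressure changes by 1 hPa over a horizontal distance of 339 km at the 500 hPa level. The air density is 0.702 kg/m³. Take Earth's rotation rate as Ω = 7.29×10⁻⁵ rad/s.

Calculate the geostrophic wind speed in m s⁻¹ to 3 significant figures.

4.31 m s⁻¹

Coriolis parameter at 42°N:
f = 2Ω sin φ = 2 × 7.29×10⁻⁵ × sin 42° = 9.76×10⁻⁵ s⁻¹
Pressure gradient: |∂P/∂n| = 100 Pa / 339000 m = 2.95×10⁻⁴ Pa/m
Geostrophic balance (pressure-gradient force = Coriolis force):
V_g = (1/(fρ)) |∂P/∂n| = 2.95×10⁻⁴ / (9.76×10⁻⁵ × 0.702) = 4.31 m/s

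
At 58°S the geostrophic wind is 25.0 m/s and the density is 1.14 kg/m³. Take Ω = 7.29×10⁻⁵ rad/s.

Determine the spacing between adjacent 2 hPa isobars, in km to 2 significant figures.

Coriolis parameter at 58°S:
f = 2Ω sin φ = 2 × 7.29×10⁻⁵ × sin 58° = 1.24×10⁻⁴ s⁻¹
Geostrophic balance rearranged: |∂P/∂n| = f ρ V_g
|∂P/∂n| = 1.24×10⁻⁴ × 1.14 × 25.0 = 3.52×10⁻³ Pa/m
Isobar spacing: Δn = ΔP/|∂P/∂n| = 200 Pa / 3.52×10⁻³ Pa/m = 56755 m ≈ 57 km

57 km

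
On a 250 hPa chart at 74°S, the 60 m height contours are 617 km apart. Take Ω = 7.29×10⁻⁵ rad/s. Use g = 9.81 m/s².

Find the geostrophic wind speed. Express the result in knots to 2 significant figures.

Coriolis parameter at 74°S:
f = 2Ω sin φ = 2 × 7.29×10⁻⁵ × sin 74° = 1.40×10⁻⁴ s⁻¹
Height gradient: |∂Z/∂n| = 60 m / 617000 m = 9.72×10⁻⁵
On a pressure surface, geostrophic balance gives V_g = (g/f)|∂Z/∂n|:
V_g = 9.81 × 9.72×10⁻⁵ / 1.40×10⁻⁴ = 6.81 m/s
Converting: 6.81 m/s × 1.944 = 13 knots

13 knots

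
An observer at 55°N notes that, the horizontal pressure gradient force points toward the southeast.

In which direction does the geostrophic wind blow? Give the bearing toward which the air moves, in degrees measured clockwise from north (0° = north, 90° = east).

The pressure-gradient force points toward the southeast (bearing 135°).
Geostrophic balance: in the Northern Hemisphere the Coriolis force deflects motion to the right, so the geostrophic wind blows 90° to the right of the pressure-gradient force (low pressure on the left).
Rotating 135° by 90° clockwise gives 225° — the wind blows toward the southwest.

225°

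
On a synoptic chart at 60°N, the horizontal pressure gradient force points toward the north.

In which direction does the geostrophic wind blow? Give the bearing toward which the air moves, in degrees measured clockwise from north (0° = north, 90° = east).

The pressure-gradient force points toward the north (bearing 000°).
Geostrophic balance: in the Northern Hemisphere the Coriolis force deflects motion to the right, so the geostrophic wind blows 90° to the right of the pressure-gradient force (low pressure on the left).
Rotating 000° by 90° clockwise gives 090° — the wind blows toward the east.

090°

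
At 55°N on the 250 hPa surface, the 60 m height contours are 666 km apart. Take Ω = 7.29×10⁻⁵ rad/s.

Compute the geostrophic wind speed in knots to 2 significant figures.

14 knots

Coriolis parameter at 55°N:
f = 2Ω sin φ = 2 × 7.29×10⁻⁵ × sin 55° = 1.19×10⁻⁴ s⁻¹
Height gradient: |∂Z/∂n| = 60 m / 666000 m = 9.01×10⁻⁵
On a pressure surface, geostrophic balance gives V_g = (g/f)|∂Z/∂n|:
V_g = 9.81 × 9.01×10⁻⁵ / 1.19×10⁻⁴ = 7.40 m/s
Converting: 7.40 m/s × 1.944 = 14 knots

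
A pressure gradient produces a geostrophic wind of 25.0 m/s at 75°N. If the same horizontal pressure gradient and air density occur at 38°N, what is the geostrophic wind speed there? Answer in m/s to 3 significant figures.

With the same pressure gradient and density, V_g ∝ 1/f ∝ 1/sin φ.
V₂ = V₁ · sin φ₁ / sin φ₂ = 25.0 × sin 75° / sin 38°
V₂ = 25.0 × 0.9659/0.6157 = 39.2 m/s

39.2 m/s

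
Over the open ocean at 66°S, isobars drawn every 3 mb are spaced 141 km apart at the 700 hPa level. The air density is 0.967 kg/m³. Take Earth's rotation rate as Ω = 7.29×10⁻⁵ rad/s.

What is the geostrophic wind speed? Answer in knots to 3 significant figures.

32.1 knots

Coriolis parameter at 66°S:
f = 2Ω sin φ = 2 × 7.29×10⁻⁵ × sin 66° = 1.33×10⁻⁴ s⁻¹
Pressure gradient: |∂P/∂n| = 300 Pa / 141000 m = 2.13×10⁻³ Pa/m
Geostrophic balance (pressure-gradient force = Coriolis force):
V_g = (1/(fρ)) |∂P/∂n| = 2.13×10⁻³ / (1.33×10⁻⁴ × 0.967) = 16.5 m/s
Converting: 16.5 m/s × 1.944 = 32.1 knots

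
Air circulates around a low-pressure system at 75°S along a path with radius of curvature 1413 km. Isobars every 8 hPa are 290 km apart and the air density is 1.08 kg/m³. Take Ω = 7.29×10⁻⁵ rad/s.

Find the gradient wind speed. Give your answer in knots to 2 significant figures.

Coriolis parameter at 75°S:
f = 2Ω sin φ = 2 × 7.29×10⁻⁵ × sin 75° = 1.41×10⁻⁴ s⁻¹
Pressure gradient: |∂P/∂n| = 800 Pa / 290000 m = 2.76×10⁻³ Pa/m
Geostrophic speed: V_g = |∂P/∂n|/(fρ) = 2.76×10⁻³/(1.41×10⁻⁴ × 1.08) = 18.1 m/s
Around a low, centrifugal force acts outward with Coriolis, so pressure-gradient force balances both:
(1/ρ)|∂P/∂n| = fV + V²/R  →  V² + fR·V − fR·V_g = 0
With fR = 1.41×10⁻⁴ × 1413×10³ m = 199 m/s:
V = [−fR + √((fR)² + 4 fR V_g)]/2 = [−199 + √(199² + 4×199×18.1)]/2 = 16.7 m/s
Subgeostrophic (V < V_g = 18.1 m/s), as expected around a low.
Converting: 16.7 m/s × 1.944 = 33 knots

33 knots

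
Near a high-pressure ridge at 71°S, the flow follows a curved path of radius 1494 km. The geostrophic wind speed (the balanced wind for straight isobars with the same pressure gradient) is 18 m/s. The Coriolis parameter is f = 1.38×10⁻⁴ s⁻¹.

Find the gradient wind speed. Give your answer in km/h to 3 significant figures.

71.7 km/h

Around a high, pressure-gradient force acts outward with centrifugal, so Coriolis balances both:
fV = (1/ρ)|∂P/∂n| + V²/R  →  V² − fR·V + fR·V_g = 0
With fR = 1.38×10⁻⁴ × 1494×10³ m = 206 m/s:
V = [fR − √((fR)² − 4 fR V_g)]/2 = [206 − √(206² − 4×206×18)]/2 = 19.9 m/s
Supergeostrophic (V > V_g = 18 m/s), as expected around a high.
Converting: 19.9 m/s × 3.6 = 71.7 km/h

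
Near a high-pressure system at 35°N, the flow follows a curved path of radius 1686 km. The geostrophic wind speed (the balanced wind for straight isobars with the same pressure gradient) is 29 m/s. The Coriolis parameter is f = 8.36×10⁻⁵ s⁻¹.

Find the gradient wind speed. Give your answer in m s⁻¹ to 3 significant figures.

Around a high, pressure-gradient force acts outward with centrifugal, so Coriolis balances both:
fV = (1/ρ)|∂P/∂n| + V²/R  →  V² − fR·V + fR·V_g = 0
With fR = 8.36×10⁻⁵ × 1686×10³ m = 141 m/s:
V = [fR − √((fR)² − 4 fR V_g)]/2 = [141 − √(141² − 4×141×29)]/2 = 40.8 m/s
Supergeostrophic (V > V_g = 29 m/s), as expected around a high.

40.8 m s⁻¹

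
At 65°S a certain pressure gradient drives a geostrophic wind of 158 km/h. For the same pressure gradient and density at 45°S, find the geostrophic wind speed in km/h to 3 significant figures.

With the same pressure gradient and density, V_g ∝ 1/f ∝ 1/sin φ.
V₂ = V₁ · sin φ₁ / sin φ₂ = 158 × sin 65° / sin 45°
V₂ = 158 × 0.9063/0.7071 = 203 km/h

203 km/h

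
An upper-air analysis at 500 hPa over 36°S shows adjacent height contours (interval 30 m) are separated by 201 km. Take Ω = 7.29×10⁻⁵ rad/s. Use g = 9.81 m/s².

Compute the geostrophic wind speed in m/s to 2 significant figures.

17 m/s

Coriolis parameter at 36°S:
f = 2Ω sin φ = 2 × 7.29×10⁻⁵ × sin 36° = 8.57×10⁻⁵ s⁻¹
Height gradient: |∂Z/∂n| = 30 m / 201000 m = 1.49×10⁻⁴
On a pressure surface, geostrophic balance gives V_g = (g/f)|∂Z/∂n|:
V_g = 9.81 × 1.49×10⁻⁴ / 8.57×10⁻⁵ = 17.1 m/s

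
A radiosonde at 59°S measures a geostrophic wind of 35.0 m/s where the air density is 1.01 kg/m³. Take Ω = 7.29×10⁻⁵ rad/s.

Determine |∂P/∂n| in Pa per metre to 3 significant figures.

Coriolis parameter at 59°S:
f = 2Ω sin φ = 2 × 7.29×10⁻⁵ × sin 59° = 1.25×10⁻⁴ s⁻¹
Geostrophic balance rearranged: |∂P/∂n| = f ρ V_g
|∂P/∂n| = 1.25×10⁻⁴ × 1.01 × 35.0 = 4.42×10⁻³ Pa/m

4.42×10⁻³ Pa/m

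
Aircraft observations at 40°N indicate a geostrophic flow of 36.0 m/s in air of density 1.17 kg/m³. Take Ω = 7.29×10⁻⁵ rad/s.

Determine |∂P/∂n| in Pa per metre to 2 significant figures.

3.9×10⁻³ Pa/m

Coriolis parameter at 40°N:
f = 2Ω sin φ = 2 × 7.29×10⁻⁵ × sin 40° = 9.37×10⁻⁵ s⁻¹
Geostrophic balance rearranged: |∂P/∂n| = f ρ V_g
|∂P/∂n| = 9.37×10⁻⁵ × 1.17 × 36.0 = 3.95×10⁻³ Pa/m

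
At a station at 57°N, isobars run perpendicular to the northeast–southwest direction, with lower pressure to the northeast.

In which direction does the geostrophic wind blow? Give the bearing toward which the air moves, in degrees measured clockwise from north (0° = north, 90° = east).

135°

The pressure-gradient force points toward the northeast (bearing 045°).
Geostrophic balance: in the Northern Hemisphere the Coriolis force deflects motion to the right, so the geostrophic wind blows 90° to the right of the pressure-gradient force (low pressure on the left).
Rotating 045° by 90° clockwise gives 135° — the wind blows toward the southeast.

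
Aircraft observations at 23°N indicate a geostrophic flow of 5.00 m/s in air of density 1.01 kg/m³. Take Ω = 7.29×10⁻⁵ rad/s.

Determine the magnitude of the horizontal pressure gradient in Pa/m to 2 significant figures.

2.9×10⁻⁴ Pa/m

Coriolis parameter at 23°N:
f = 2Ω sin φ = 2 × 7.29×10⁻⁵ × sin 23° = 5.70×10⁻⁵ s⁻¹
Geostrophic balance rearranged: |∂P/∂n| = f ρ V_g
|∂P/∂n| = 5.70×10⁻⁵ × 1.01 × 5.00 = 2.88×10⁻⁴ Pa/m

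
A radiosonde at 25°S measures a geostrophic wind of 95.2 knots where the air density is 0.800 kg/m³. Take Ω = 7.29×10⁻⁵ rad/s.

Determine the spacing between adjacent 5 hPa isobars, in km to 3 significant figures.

Coriolis parameter at 25°S:
f = 2Ω sin φ = 2 × 7.29×10⁻⁵ × sin 25° = 6.16×10⁻⁵ s⁻¹
Wind speed in SI: 95.2 knots = 49.0 m/s
Geostrophic balance rearranged: |∂P/∂n| = f ρ V_g
|∂P/∂n| = 6.16×10⁻⁵ × 0.800 × 49.0 = 2.41×10⁻³ Pa/m
Isobar spacing: Δn = ΔP/|∂P/∂n| = 500 Pa / 2.41×10⁻³ Pa/m = 207109 m ≈ 207 km

207 km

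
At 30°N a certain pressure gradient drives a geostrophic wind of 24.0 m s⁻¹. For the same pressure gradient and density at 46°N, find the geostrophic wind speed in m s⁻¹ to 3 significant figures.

With the same pressure gradient and density, V_g ∝ 1/f ∝ 1/sin φ.
V₂ = V₁ · sin φ₁ / sin φ₂ = 24.0 × sin 30° / sin 46°
V₂ = 24.0 × 0.5000/0.7193 = 16.7 m s⁻¹

16.7 m s⁻¹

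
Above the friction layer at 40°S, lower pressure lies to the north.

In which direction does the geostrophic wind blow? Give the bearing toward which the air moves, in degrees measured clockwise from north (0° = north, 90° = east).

The pressure-gradient force points toward the north (bearing 000°).
Geostrophic balance: in the Southern Hemisphere the Coriolis force deflects motion to the left, so the geostrophic wind blows 90° to the left of the pressure-gradient force (low pressure on the right).
Rotating 000° by 90° counterclockwise gives 270° — the wind blows toward the west.

270°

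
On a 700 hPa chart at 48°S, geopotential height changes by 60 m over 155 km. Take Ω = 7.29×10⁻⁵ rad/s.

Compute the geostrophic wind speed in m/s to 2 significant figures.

Coriolis parameter at 48°S:
f = 2Ω sin φ = 2 × 7.29×10⁻⁵ × sin 48° = 1.08×10⁻⁴ s⁻¹
Height gradient: |∂Z/∂n| = 60 m / 155000 m = 3.87×10⁻⁴
On a pressure surface, geostrophic balance gives V_g = (g/f)|∂Z/∂n|:
V_g = 9.81 × 3.87×10⁻⁴ / 1.08×10⁻⁴ = 35.0 m/s

35 m/s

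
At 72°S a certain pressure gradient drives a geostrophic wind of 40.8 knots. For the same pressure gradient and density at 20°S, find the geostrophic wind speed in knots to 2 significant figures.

With the same pressure gradient and density, V_g ∝ 1/f ∝ 1/sin φ.
V₂ = V₁ · sin φ₁ / sin φ₂ = 40.8 × sin 72° / sin 20°
V₂ = 40.8 × 0.9511/0.3420 = 110 knots

110 knots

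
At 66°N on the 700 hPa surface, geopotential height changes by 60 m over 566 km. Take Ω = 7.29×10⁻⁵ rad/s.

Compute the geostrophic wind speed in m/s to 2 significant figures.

7.8 m/s

Coriolis parameter at 66°N:
f = 2Ω sin φ = 2 × 7.29×10⁻⁵ × sin 66° = 1.33×10⁻⁴ s⁻¹
Height gradient: |∂Z/∂n| = 60 m / 566000 m = 1.06×10⁻⁴
On a pressure surface, geostrophic balance gives V_g = (g/f)|∂Z/∂n|:
V_g = 9.81 × 1.06×10⁻⁴ / 1.33×10⁻⁴ = 7.81 m/s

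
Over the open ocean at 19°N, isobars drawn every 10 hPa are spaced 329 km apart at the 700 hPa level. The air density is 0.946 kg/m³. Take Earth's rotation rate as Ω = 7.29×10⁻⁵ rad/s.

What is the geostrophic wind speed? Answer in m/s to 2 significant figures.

Coriolis parameter at 19°N:
f = 2Ω sin φ = 2 × 7.29×10⁻⁵ × sin 19° = 4.75×10⁻⁵ s⁻¹
Pressure gradient: |∂P/∂n| = 1000 Pa / 329000 m = 3.04×10⁻³ Pa/m
Geostrophic balance (pressure-gradient force = Coriolis force):
V_g = (1/(fρ)) |∂P/∂n| = 3.04×10⁻³ / (4.75×10⁻⁵ × 0.946) = 67.7 m/s

68 m/s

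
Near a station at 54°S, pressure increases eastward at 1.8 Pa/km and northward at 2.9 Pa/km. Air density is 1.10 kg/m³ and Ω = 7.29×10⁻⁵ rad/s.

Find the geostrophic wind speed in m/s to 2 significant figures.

26 m/s

Coriolis parameter at 54°S:
f = 2Ω sin φ = 2 × 7.29×10⁻⁵ × sin 54° = 1.18×10⁻⁴ s⁻¹
In the Southern Hemisphere f is negative: f = −1.18×10⁻⁴ s⁻¹.
Component geostrophic relations (x east, y north):
u_g = −(1/(fρ)) ∂P/∂y,  v_g = (1/(fρ)) ∂P/∂x
u_g = −(2.9×10⁻³)/(−1.18×10⁻⁴ × 1.10) = 22.4 m/s;  v_g = (1.8×10⁻³)/(−1.18×10⁻⁴ × 1.10) = −13.9 m/s
|V_g| = √(u_g² + v_g²) = 26.3 m/s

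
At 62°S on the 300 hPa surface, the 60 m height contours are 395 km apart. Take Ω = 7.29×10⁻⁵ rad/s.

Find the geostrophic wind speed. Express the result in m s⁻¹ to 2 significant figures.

Coriolis parameter at 62°S:
f = 2Ω sin φ = 2 × 7.29×10⁻⁵ × sin 62° = 1.29×10⁻⁴ s⁻¹
Height gradient: |∂Z/∂n| = 60 m / 395000 m = 1.52×10⁻⁴
On a pressure surface, geostrophic balance gives V_g = (g/f)|∂Z/∂n|:
V_g = 9.81 × 1.52×10⁻⁴ / 1.29×10⁻⁴ = 11.6 m/s

12 m s⁻¹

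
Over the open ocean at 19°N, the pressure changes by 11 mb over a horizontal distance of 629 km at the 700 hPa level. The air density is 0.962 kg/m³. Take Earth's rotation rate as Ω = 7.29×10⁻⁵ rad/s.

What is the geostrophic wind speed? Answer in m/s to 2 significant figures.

Coriolis parameter at 19°N:
f = 2Ω sin φ = 2 × 7.29×10⁻⁵ × sin 19° = 4.75×10⁻⁵ s⁻¹
Pressure gradient: |∂P/∂n| = 1100 Pa / 629000 m = 1.75×10⁻³ Pa/m
Geostrophic balance (pressure-gradient force = Coriolis force):
V_g = (1/(fρ)) |∂P/∂n| = 1.75×10⁻³ / (4.75×10⁻⁵ × 0.962) = 38.3 m/s

38 m/s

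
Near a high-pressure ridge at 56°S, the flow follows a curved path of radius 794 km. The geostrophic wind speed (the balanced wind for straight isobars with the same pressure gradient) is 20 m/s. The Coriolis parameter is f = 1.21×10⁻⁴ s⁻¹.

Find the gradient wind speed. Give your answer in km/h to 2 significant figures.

100 km/h

Around a high, pressure-gradient force acts outward with centrifugal, so Coriolis balances both:
fV = (1/ρ)|∂P/∂n| + V²/R  →  V² − fR·V + fR·V_g = 0
With fR = 1.21×10⁻⁴ × 794×10³ m = 96.1 m/s:
V = [fR − √((fR)² − 4 fR V_g)]/2 = [96.1 − √(96.1² − 4×96.1×20)]/2 = 28.4 m/s
Supergeostrophic (V > V_g = 20 m/s), as expected around a high.
Converting: 28.4 m/s × 3.6 = 100 km/h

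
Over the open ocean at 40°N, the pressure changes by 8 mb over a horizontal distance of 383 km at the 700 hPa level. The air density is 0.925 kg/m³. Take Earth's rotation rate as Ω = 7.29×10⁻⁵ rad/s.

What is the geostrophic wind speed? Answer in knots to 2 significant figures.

47 knots

Coriolis parameter at 40°N:
f = 2Ω sin φ = 2 × 7.29×10⁻⁵ × sin 40° = 9.37×10⁻⁵ s⁻¹
Pressure gradient: |∂P/∂n| = 800 Pa / 383000 m = 2.09×10⁻³ Pa/m
Geostrophic balance (pressure-gradient force = Coriolis force):
V_g = (1/(fρ)) |∂P/∂n| = 2.09×10⁻³ / (9.37×10⁻⁵ × 0.925) = 24.1 m/s
Converting: 24.1 m/s × 1.944 = 47 knots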